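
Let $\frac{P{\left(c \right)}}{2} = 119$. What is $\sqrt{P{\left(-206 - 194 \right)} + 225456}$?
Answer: $49 \sqrt{94} \approx 475.07$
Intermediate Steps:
$P{\left(c \right)} = 238$ ($P{\left(c \right)} = 2 \cdot 119 = 238$)
$\sqrt{P{\left(-206 - 194 \right)} + 225456} = \sqrt{238 + 225456} = \sqrt{225694} = 49 \sqrt{94}$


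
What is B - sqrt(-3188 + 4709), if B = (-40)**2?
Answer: 1561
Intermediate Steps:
B = 1600
B - sqrt(-3188 + 4709) = 1600 - sqrt(-3188 + 4709) = 1600 - sqrt(1521) = 1600 - 1*39 = 1600 - 39 = 1561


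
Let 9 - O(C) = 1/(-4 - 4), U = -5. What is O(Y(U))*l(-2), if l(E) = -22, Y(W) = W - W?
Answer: -803/4 ≈ -200.75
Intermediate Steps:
Y(W) = 0
O(C) = 73/8 (O(C) = 9 - 1/(-4 - 4) = 9 - 1/(-8) = 9 - 1*(-1/8) = 9 + 1/8 = 73/8)
O(Y(U))*l(-2) = (73/8)*(-22) = -803/4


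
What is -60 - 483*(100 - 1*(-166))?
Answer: -128538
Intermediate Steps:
-60 - 483*(100 - 1*(-166)) = -60 - 483*(100 + 166) = -60 - 483*266 = -60 - 128478 = -128538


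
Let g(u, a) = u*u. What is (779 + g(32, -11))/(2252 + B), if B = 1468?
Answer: 601/1240 ≈ 0.48468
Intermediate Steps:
g(u, a) = u²
(779 + g(32, -11))/(2252 + B) = (779 + 32²)/(2252 + 1468) = (779 + 1024)/3720 = 1803*(1/3720) = 601/1240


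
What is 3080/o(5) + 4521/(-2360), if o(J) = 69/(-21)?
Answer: -50985583/54280 ≈ -939.31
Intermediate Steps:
o(J) = -23/7 (o(J) = 69*(-1/21) = -23/7)
3080/o(5) + 4521/(-2360) = 3080/(-23/7) + 4521/(-2360) = 3080*(-7/23) + 4521*(-1/2360) = -21560/23 - 4521/2360 = -50985583/54280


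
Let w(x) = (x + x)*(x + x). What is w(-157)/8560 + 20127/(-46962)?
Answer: 185749093/16749780 ≈ 11.090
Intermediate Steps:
w(x) = 4*x² (w(x) = (2*x)*(2*x) = 4*x²)
w(-157)/8560 + 20127/(-46962) = (4*(-157)²)/8560 + 20127/(-46962) = (4*24649)*(1/8560) + 20127*(-1/46962) = 98596*(1/8560) - 6709/15654 = 24649/2140 - 6709/15654 = 185749093/16749780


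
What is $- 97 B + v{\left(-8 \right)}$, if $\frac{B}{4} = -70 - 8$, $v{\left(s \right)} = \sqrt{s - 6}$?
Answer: $30264 + i \sqrt{14} \approx 30264.0 + 3.7417 i$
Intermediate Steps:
$v{\left(s \right)} = \sqrt{-6 + s}$
$B = -312$ ($B = 4 \left(-70 - 8\right) = 4 \left(-78\right) = -312$)
$- 97 B + v{\left(-8 \right)} = \left(-97\right) \left(-312\right) + \sqrt{-6 - 8} = 30264 + \sqrt{-14} = 30264 + i \sqrt{14}$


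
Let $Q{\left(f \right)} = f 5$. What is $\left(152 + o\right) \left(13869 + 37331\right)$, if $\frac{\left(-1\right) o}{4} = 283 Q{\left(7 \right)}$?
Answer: $-2020761600$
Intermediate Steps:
$Q{\left(f \right)} = 5 f$
$o = -39620$ ($o = - 4 \cdot 283 \cdot 5 \cdot 7 = - 4 \cdot 283 \cdot 35 = \left(-4\right) 9905 = -39620$)
$\left(152 + o\right) \left(13869 + 37331\right) = \left(152 - 39620\right) \left(13869 + 37331\right) = \left(-39468\right) 51200 = -2020761600$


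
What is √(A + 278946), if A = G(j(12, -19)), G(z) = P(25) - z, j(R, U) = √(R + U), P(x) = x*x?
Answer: √(279571 - I*√7) ≈ 528.75 - 0.003*I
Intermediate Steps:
P(x) = x²
G(z) = 625 - z (G(z) = 25² - z = 625 - z)
A = 625 - I*√7 (A = 625 - √(12 - 19) = 625 - √(-7) = 625 - I*√7 ≈ 625.0 - 2.6458*I)
√(A + 278946) = √((625 - I*√7) + 278946) = √(279571 - I*√7)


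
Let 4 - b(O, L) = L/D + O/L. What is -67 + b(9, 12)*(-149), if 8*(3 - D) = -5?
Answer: -6729/116 ≈ -58.009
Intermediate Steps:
D = 29/8 (D = 3 - 1/8*(-5) = 3 + 5/8 = 29/8 ≈ 3.6250)
b(O, L) = 4 - 8*L/29 - O/L (b(O, L) = 4 - (L/(29/8) + O/L) = 4 - (L*(8/29) + O/L) = 4 - (8*L/29 + O/L) = 4 + (-8*L/29 - O/L) = 4 - 8*L/29 - O/L)
-67 + b(9, 12)*(-149) = -67 + (4 - 8/29*12 - 1*9/12)*(-149) = -67 + (4 - 96/29 - 1*9*1/12)*(-149) = -67 + (4 - 96/29 - 3/4)*(-149) = -67 - 7/116*(-149) = -67 + 1043/116 = -6729/116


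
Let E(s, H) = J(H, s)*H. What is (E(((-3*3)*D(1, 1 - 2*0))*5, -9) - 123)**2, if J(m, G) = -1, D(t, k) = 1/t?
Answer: 12996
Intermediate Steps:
E(s, H) = -H
(E(((-3*3)*D(1, 1 - 2*0))*5, -9) - 123)**2 = (-1*(-9) - 123)**2 = (9 - 123)**2 = (-114)**2 = 12996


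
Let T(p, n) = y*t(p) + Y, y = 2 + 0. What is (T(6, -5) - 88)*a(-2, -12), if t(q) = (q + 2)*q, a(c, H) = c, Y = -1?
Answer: -14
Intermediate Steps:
y = 2
t(q) = q*(2 + q) (t(q) = (2 + q)*q = q*(2 + q))
T(p, n) = -1 + 2*p*(2 + p) (T(p, n) = 2*(p*(2 + p)) - 1 = 2*p*(2 + p) - 1 = -1 + 2*p*(2 + p))
(T(6, -5) - 88)*a(-2, -12) = ((-1 + 2*6*(2 + 6)) - 88)*(-2) = ((-1 + 2*6*8) - 88)*(-2) = ((-1 + 96) - 88)*(-2) = (95 - 88)*(-2) = 7*(-2) = -14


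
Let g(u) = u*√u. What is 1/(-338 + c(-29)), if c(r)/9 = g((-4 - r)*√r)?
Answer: 1/(-338 + 1125*29^(¾)*I^(3/2)) ≈ -5.0268e-5 - 4.8615e-5*I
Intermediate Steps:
g(u) = u^(3/2)
c(r) = 9*(√r*(-4 - r))^(3/2) (c(r) = 9*((-4 - r)*√r)^(3/2) = 9*(√r*(-4 - r))^(3/2))
1/(-338 + c(-29)) = 1/(-338 + 9*(-√(-29)*(4 - 29))^(3/2)) = 1/(-338 + 9*(-1*I*√29*(-25))^(3/2)) = 1/(-338 + 9*(25*I*√29)^(3/2)) = 1/(-338 + 9*(125*29^(¾)*I^(3/2))) = 1/(-338 + 1125*29^(¾)*I^(3/2))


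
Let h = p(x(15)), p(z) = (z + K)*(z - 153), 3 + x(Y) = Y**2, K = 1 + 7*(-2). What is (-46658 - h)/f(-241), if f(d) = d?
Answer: 61079/241 ≈ 253.44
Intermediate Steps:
K = -13 (K = 1 - 14 = -13)
x(Y) = -3 + Y**2
p(z) = (-153 + z)*(-13 + z) (p(z) = (z - 13)*(z - 153) = (-13 + z)*(-153 + z) = (-153 + z)*(-13 + z))
h = 14421 (h = 1989 + (-3 + 15**2)**2 - 166*(-3 + 15**2) = 1989 + (-3 + 225)**2 - 166*(-3 + 225) = 1989 + 222**2 - 166*222 = 1989 + 49284 - 36852 = 14421)
(-46658 - h)/f(-241) = (-46658 - 1*14421)/(-241) = (-46658 - 14421)*(-1/241) = -61079*(-1/241) = 61079/241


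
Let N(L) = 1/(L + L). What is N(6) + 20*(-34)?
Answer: -8159/12 ≈ -679.92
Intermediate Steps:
N(L) = 1/(2*L)
N(6) + 20*(-34) = (½)/6 + 20*(-34) = (½)*(⅙) - 680 = 1/12 - 680 = -8159/12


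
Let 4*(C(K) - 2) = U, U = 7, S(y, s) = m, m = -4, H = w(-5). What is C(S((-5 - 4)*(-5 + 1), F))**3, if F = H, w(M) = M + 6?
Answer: 3375/64 ≈ 52.734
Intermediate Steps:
w(M) = 6 + M
H = 1 (H = 6 - 5 = 1)
F = 1
S(y, s) = -4
C(K) = 15/4 (C(K) = 2 + (1/4)*7 = 2 + 7/4 = 15/4)
C(S((-5 - 4)*(-5 + 1), F))**3 = (15/4)**3 = 3375/64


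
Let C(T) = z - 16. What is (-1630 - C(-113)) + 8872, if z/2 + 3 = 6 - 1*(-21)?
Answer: 7210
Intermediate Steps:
z = 48 (z = -6 + 2*(6 - 1*(-21)) = -6 + 2*(6 + 21) = -6 + 2*27 = -6 + 54 = 48)
C(T) = 32 (C(T) = 48 - 16 = 32)
(-1630 - C(-113)) + 8872 = (-1630 - 1*32) + 8872 = (-1630 - 32) + 8872 = -1662 + 8872 = 7210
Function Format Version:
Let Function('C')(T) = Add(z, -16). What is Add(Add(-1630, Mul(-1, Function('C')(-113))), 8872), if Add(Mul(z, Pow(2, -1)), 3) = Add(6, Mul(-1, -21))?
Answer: 7210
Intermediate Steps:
z = 48 (z = Add(-6, Mul(2, Add(6, Mul(-1, -21)))) = Add(-6, Mul(2, Add(6, 21))) = Add(-6, Mul(2, 27)) = Add(-6, 54) = 48)
Function('C')(T) = 32 (Function('C')(T) = Add(48, -16) = 32)
Add(Add(-1630, Mul(-1, Function('C')(-113))), 8872) = Add(Add(-1630, Mul(-1, 32)), 8872) = Add(Add(-1630, -32), 8872) = Add(-1662, 8872) = 7210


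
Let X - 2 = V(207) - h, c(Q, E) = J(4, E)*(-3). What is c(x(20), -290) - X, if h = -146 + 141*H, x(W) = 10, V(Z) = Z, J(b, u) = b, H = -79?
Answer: -11506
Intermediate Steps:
c(Q, E) = -12 (c(Q, E) = 4*(-3) = -12)
h = -11285 (h = -146 + 141*(-79) = -146 - 11139 = -11285)
X = 11494 (X = 2 + (207 - 1*(-11285)) = 2 + (207 + 11285) = 2 + 11492 = 11494)
c(x(20), -290) - X = -12 - 1*11494 = -12 - 11494 = -11506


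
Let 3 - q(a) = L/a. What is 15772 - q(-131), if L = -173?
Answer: 2065912/131 ≈ 15770.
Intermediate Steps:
q(a) = 3 + 173/a (q(a) = 3 - (-173)/a = 3 + 173/a)
15772 - q(-131) = 15772 - (3 + 173/(-131)) = 15772 - (3 + 173*(-1/131)) = 15772 - (3 - 173/131) = 15772 - 1*220/131 = 15772 - 220/131 = 2065912/131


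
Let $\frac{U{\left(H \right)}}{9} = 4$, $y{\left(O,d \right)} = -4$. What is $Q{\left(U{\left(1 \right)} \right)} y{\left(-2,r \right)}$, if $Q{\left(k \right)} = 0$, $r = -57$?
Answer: $0$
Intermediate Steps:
$U{\left(H \right)} = 36$ ($U{\left(H \right)} = 9 \cdot 4 = 36$)
$Q{\left(U{\left(1 \right)} \right)} y{\left(-2,r \right)} = 0 \left(-4\right) = 0$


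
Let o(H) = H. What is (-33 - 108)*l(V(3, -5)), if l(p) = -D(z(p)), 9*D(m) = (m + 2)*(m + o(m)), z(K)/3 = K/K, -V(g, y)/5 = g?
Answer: 470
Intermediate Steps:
V(g, y) = -5*g
z(K) = 3 (z(K) = 3*(K/K) = 3*1 = 3)
D(m) = 2*m*(2 + m)/9 (D(m) = ((m + 2)*(m + m))/9 = ((2 + m)*(2*m))/9 = (2*m*(2 + m))/9 = 2*m*(2 + m)/9)
l(p) = -10/3 (l(p) = -2*3*(2 + 3)/9 = -2*3*5/9 = -1*10/3 = -10/3)
(-33 - 108)*l(V(3, -5)) = (-33 - 108)*(-10/3) = -141*(-10/3) = 470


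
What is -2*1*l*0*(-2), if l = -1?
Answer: 0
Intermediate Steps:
-2*1*l*0*(-2) = -2*1*(-1)*0*(-2) = -(-2)*0*(-2) = -2*0*(-2) = 0*(-2) = 0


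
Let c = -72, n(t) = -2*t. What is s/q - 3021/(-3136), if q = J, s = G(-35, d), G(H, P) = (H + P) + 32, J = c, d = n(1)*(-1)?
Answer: 27581/28224 ≈ 0.97722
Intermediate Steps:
d = 2 (d = -2*1*(-1) = -2*(-1) = 2)
J = -72
G(H, P) = 32 + H + P
s = -1 (s = 32 - 35 + 2 = -1)
q = -72
s/q - 3021/(-3136) = -1/(-72) - 3021/(-3136) = -1*(-1/72) - 3021*(-1/3136) = 1/72 + 3021/3136 = 27581/28224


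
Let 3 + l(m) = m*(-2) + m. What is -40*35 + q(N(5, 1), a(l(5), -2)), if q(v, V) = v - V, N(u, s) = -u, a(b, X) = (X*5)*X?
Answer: -1425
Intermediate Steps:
l(m) = -3 - m (l(m) = -3 + (m*(-2) + m) = -3 + (-2*m + m) = -3 - m)
a(b, X) = 5*X² (a(b, X) = (5*X)*X = 5*X²)
-40*35 + q(N(5, 1), a(l(5), -2)) = -40*35 + (-1*5 - 5*(-2)²) = -1400 + (-5 - 5*4) = -1400 + (-5 - 1*20) = -1400 + (-5 - 20) = -1400 - 25 = -1425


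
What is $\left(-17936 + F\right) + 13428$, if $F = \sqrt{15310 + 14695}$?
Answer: $-4508 + \sqrt{30005} \approx -4334.8$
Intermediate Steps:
$F = \sqrt{30005} \approx 173.22$
$\left(-17936 + F\right) + 13428 = \left(-17936 + \sqrt{30005}\right) + 13428 = -4508 + \sqrt{30005}$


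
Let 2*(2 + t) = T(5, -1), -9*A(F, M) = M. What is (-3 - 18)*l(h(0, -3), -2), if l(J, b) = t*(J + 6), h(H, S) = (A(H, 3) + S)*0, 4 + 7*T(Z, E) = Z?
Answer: 243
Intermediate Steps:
A(F, M) = -M/9
T(Z, E) = -4/7 + Z/7
h(H, S) = 0 (h(H, S) = (-1/9*3 + S)*0 = (-1/3 + S)*0 = 0)
t = -27/14 (t = -2 + (-4/7 + (1/7)*5)/2 = -2 + (-4/7 + 5/7)/2 = -2 + (1/2)*(1/7) = -2 + 1/14 = -27/14 ≈ -1.9286)
l(J, b) = -81/7 - 27*J/14 (l(J, b) = -27*(J + 6)/14 = -27*(6 + J)/14 = -81/7 - 27*J/14)
(-3 - 18)*l(h(0, -3), -2) = (-3 - 18)*(-81/7 - 27/14*0) = -21*(-81/7 + 0) = -21*(-81/7) = 243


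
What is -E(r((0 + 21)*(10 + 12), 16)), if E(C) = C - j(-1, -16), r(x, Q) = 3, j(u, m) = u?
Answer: -4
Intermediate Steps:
E(C) = 1 + C (E(C) = C - 1*(-1) = C + 1 = 1 + C)
-E(r((0 + 21)*(10 + 12), 16)) = -(1 + 3) = -1*4 = -4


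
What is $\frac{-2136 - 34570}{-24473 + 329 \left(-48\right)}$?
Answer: $\frac{36706}{40265} \approx 0.91161$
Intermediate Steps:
$\frac{-2136 - 34570}{-24473 + 329 \left(-48\right)} = - \frac{36706}{-24473 - 15792} = - \frac{36706}{-40265} = \left(-36706\right) \left(- \frac{1}{40265}\right) = \frac{36706}{40265}$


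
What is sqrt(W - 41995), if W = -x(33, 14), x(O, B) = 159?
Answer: I*sqrt(42154) ≈ 205.31*I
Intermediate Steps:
W = -159 (W = -1*159 = -159)
sqrt(W - 41995) = sqrt(-159 - 41995) = sqrt(-42154) = I*sqrt(42154)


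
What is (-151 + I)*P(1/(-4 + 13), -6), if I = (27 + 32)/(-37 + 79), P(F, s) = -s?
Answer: -6283/7 ≈ -897.57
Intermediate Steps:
I = 59/42 ≈ 1.4048
(-151 + I)*P(1/(-4 + 13), -6) = (-151 + 59/42)*(-1*(-6)) = -6283/42*6 = -6283/7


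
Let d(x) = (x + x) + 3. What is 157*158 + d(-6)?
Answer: 24797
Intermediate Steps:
d(x) = 3 + 2*x (d(x) = 2*x + 3 = 3 + 2*x)
157*158 + d(-6) = 157*158 + (3 + 2*(-6)) = 24806 + (3 - 12) = 24806 - 9 = 24797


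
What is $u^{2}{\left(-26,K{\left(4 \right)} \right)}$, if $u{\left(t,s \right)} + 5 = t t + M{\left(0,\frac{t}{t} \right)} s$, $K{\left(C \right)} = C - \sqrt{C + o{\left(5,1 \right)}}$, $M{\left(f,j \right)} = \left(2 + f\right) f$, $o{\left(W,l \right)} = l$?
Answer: $450241$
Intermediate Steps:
$M{\left(f,j \right)} = f \left(2 + f\right)$
$K{\left(C \right)} = C - \sqrt{1 + C}$ ($K{\left(C \right)} = C - \sqrt{C + 1} = C - \sqrt{1 + C}$)
$u{\left(t,s \right)} = -5 + t^{2}$ ($u{\left(t,s \right)} = -5 + \left(t t + 0 \left(2 + 0\right) s\right) = -5 + \left(t^{2} + 0 \cdot 2 s\right) = -5 + \left(t^{2} + 0 s\right) = -5 + \left(t^{2} + 0\right) = -5 + t^{2}$)
$u^{2}{\left(-26,K{\left(4 \right)} \right)} = \left(-5 + \left(-26\right)^{2}\right)^{2} = \left(-5 + 676\right)^{2} = 671^{2} = 450241$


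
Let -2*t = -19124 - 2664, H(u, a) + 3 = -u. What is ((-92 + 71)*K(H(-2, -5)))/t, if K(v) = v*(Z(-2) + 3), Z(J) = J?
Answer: 21/10894 ≈ 0.0019277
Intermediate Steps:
H(u, a) = -3 - u
K(v) = v (K(v) = v*(-2 + 3) = v*1 = v)
t = 10894 (t = -(-19124 - 2664)/2 = -½*(-21788) = 10894)
((-92 + 71)*K(H(-2, -5)))/t = ((-92 + 71)*(-3 - 1*(-2)))/10894 = -21*(-3 + 2)*(1/10894) = -21*(-1)*(1/10894) = 21*(1/10894) = 21/10894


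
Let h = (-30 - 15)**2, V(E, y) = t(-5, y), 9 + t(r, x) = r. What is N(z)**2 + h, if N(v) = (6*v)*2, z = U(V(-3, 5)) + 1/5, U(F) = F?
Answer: 736209/25 ≈ 29448.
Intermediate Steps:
t(r, x) = -9 + r
V(E, y) = -14 (V(E, y) = -9 - 5 = -14)
z = -69/5 (z = -14 + 1/5 = -69/5 ≈ -13.800)
N(v) = 12*v
h = 2025 (h = (-45)**2 = 2025)
N(z)**2 + h = (12*(-69/5))**2 + 2025 = (-828/5)**2 + 2025 = 685584/25 + 2025 = 736209/25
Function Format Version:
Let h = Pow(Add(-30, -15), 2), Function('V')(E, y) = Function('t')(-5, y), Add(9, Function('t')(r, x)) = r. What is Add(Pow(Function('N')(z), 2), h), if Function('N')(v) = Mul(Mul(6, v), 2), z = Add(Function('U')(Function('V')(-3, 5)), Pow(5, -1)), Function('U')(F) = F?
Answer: Rational(736209, 25) ≈ 29448.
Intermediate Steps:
Function('t')(r, x) = Add(-9, r)
Function('V')(E, y) = -14 (Function('V')(E, y) = Add(-9, -5) = -14)
z = Rational(-69, 5) (z = Add(-14, Pow(5, -1)) = Add(-14, Rational(1, 5)) = Rational(-69, 5) ≈ -13.800)
Function('N')(v) = Mul(12, v)
h = 2025 (h = Pow(-45, 2) = 2025)
Add(Pow(Function('N')(z), 2), h) = Add(Pow(Mul(12, Rational(-69, 5)), 2), 2025) = Add(Pow(Rational(-828, 5), 2), 2025) = Add(Rational(685584, 25), 2025) = Rational(736209, 25)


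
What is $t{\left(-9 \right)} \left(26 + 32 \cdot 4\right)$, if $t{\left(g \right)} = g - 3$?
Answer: $-1848$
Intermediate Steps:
$t{\left(g \right)} = -3 + g$
$t{\left(-9 \right)} \left(26 + 32 \cdot 4\right) = \left(-3 - 9\right) \left(26 + 32 \cdot 4\right) = - 12 \left(26 + 128\right) = \left(-12\right) 154 = -1848$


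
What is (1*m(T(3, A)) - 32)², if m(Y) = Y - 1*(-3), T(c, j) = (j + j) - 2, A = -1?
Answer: 1089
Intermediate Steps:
T(c, j) = -2 + 2*j (T(c, j) = 2*j - 2 = -2 + 2*j)
m(Y) = 3 + Y (m(Y) = Y + 3 = 3 + Y)
(1*m(T(3, A)) - 32)² = (1*(3 + (-2 + 2*(-1))) - 32)² = (1*(3 + (-2 - 2)) - 32)² = (1*(3 - 4) - 32)² = (1*(-1) - 32)² = (-1 - 32)² = (-33)² = 1089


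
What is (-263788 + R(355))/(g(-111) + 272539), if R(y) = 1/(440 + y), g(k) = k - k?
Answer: -209711459/216668505 ≈ -0.96789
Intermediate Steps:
g(k) = 0
(-263788 + R(355))/(g(-111) + 272539) = (-263788 + 1/(440 + 355))/(0 + 272539) = (-263788 + 1/795)/272539 = (-263788 + 1/795)*(1/272539) = -209711459/795*1/272539 = -209711459/216668505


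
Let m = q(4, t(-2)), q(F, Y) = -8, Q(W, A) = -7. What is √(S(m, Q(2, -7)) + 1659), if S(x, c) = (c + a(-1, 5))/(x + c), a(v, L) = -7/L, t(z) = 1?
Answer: √41489/5 ≈ 40.738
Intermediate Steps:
m = -8
S(x, c) = (-7/5 + c)/(c + x) (S(x, c) = (c - 7/5)/(x + c) = (c - 7*⅕)/(c + x) = (c - 7/5)/(c + x) = (-7/5 + c)/(c + x))
√(S(m, Q(2, -7)) + 1659) = √((-7/5 - 7)/(-7 - 8) + 1659) = √(-42/5/(-15) + 1659) = √(-1/15*(-42/5) + 1659) = √(14/25 + 1659) = √(41489/25) = √41489/5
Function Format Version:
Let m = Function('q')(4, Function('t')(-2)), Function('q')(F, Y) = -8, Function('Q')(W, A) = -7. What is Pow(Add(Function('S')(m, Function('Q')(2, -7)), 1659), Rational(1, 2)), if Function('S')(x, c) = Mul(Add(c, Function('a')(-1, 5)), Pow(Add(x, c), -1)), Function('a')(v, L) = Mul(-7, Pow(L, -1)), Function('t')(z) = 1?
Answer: Mul(Rational(1, 5), Pow(41489, Rational(1, 2))) ≈ 40.738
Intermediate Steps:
m = -8
Function('S')(x, c) = Mul(Pow(Add(c, x), -1), Add(Rational(-7, 5), c)) (Function('S')(x, c) = Mul(Add(c, Mul(-7, Pow(5, -1))), Pow(Add(x, c), -1)) = Mul(Add(c, Mul(-7, Rational(1, 5))), Pow(Add(c, x), -1)) = Mul(Add(c, Rational(-7, 5)), Pow(Add(c, x), -1)) = Mul(Add(Rational(-7, 5), c), Pow(Add(c, x), -1)) = Mul(Pow(Add(c, x), -1), Add(Rational(-7, 5), c)))
Pow(Add(Function('S')(m, Function('Q')(2, -7)), 1659), Rational(1, 2)) = Pow(Add(Mul(Pow(Add(-7, -8), -1), Add(Rational(-7, 5), -7)), 1659), Rational(1, 2)) = Pow(Add(Mul(Pow(-15, -1), Rational(-42, 5)), 1659), Rational(1, 2)) = Pow(Add(Mul(Rational(-1, 15), Rational(-42, 5)), 1659), Rational(1, 2)) = Pow(Add(Rational(14, 25), 1659), Rational(1, 2)) = Pow(Rational(41489, 25), Rational(1, 2)) = Mul(Rational(1, 5), Pow(41489, Rational(1, 2)))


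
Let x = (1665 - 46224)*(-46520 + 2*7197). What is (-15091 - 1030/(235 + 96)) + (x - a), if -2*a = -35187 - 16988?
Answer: 947627349081/662 ≈ 1.4315e+9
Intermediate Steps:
a = 52175/2 (a = -(-35187 - 16988)/2 = -1/2*(-52175) = 52175/2 ≈ 26088.)
x = 1431502434 (x = -44559*(-46520 + 14394) = -44559*(-32126) = 1431502434)
(-15091 - 1030/(235 + 96)) + (x - a) = (-15091 - 1030/(235 + 96)) + (1431502434 - 1*52175/2) = (-15091 - 1030/331) + (1431502434 - 52175/2) = (-15091 - 1030*1/331) + 2862952693/2 = (-15091 - 1030/331) + 2862952693/2 = -4996151/331 + 2862952693/2 = 947627349081/662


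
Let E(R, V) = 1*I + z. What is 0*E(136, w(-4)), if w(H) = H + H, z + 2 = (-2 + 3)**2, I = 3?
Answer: 0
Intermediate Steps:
z = -1 (z = -2 + (-2 + 3)**2 = -2 + 1**2 = -2 + 1 = -1)
w(H) = 2*H
E(R, V) = 2 (E(R, V) = 1*3 - 1 = 3 - 1 = 2)
0*E(136, w(-4)) = 0*2 = 0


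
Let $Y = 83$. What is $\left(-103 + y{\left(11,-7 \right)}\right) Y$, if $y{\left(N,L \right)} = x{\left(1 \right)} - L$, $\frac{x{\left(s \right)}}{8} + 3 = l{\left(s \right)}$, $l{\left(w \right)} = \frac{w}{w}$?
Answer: $-9296$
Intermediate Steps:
$l{\left(w \right)} = 1$
$x{\left(s \right)} = -16$ ($x{\left(s \right)} = -24 + 8 \cdot 1 = -24 + 8 = -16$)
$y{\left(N,L \right)} = -16 - L$
$\left(-103 + y{\left(11,-7 \right)}\right) Y = \left(-103 - 9\right) 83 = \left(-112\right) 83 = -9296$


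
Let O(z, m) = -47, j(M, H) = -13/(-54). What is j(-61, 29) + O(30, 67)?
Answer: -2525/54 ≈ -46.759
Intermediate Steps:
j(M, H) = 13/54 (j(M, H) = -13*(-1/54) = 13/54)
j(-61, 29) + O(30, 67) = 13/54 - 47 = -2525/54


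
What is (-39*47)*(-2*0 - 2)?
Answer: 3666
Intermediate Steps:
(-39*47)*(-2*0 - 2) = -1833*(0 - 2) = -1833*(-2) = 3666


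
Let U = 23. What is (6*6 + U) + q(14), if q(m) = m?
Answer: 73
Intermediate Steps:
(6*6 + U) + q(14) = (6*6 + 23) + 14 = (36 + 23) + 14 = 59 + 14 = 73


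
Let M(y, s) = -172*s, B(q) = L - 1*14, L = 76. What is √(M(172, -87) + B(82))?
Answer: √15026 ≈ 122.58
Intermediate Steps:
B(q) = 62 (B(q) = 76 - 1*14 = 76 - 14 = 62)
√(M(172, -87) + B(82)) = √(-172*(-87) + 62) = √(14964 + 62) = √15026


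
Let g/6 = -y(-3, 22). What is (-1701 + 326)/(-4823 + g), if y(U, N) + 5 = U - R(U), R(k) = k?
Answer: 1375/4793 ≈ 0.28688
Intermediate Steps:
y(U, N) = -5 (y(U, N) = -5 + (U - U) = -5 + 0 = -5)
g = 30 (g = 6*(-1*(-5)) = 6*5 = 30)
(-1701 + 326)/(-4823 + g) = (-1701 + 326)/(-4823 + 30) = -1375/(-4793) = -1375*(-1/4793) = 1375/4793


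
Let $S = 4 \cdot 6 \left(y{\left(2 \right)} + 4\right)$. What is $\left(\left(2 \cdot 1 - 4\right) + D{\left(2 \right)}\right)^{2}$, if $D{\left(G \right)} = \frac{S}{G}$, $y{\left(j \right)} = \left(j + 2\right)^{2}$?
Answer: $56644$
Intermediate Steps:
$y{\left(j \right)} = \left(2 + j\right)^{2}$
$S = 480$ ($S = 4 \cdot 6 \left(\left(2 + 2\right)^{2} + 4\right) = 24 \left(4^{2} + 4\right) = 24 \left(16 + 4\right) = 24 \cdot 20 = 480$)
$D{\left(G \right)} = \frac{480}{G}$
$\left(\left(2 \cdot 1 - 4\right) + D{\left(2 \right)}\right)^{2} = \left(\left(2 \cdot 1 - 4\right) + \frac{480}{2}\right)^{2} = \left(\left(2 - 4\right) + 480 \cdot \frac{1}{2}\right)^{2} = \left(-2 + 240\right)^{2} = 238^{2} = 56644$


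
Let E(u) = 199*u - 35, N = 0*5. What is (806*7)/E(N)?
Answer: -806/5 ≈ -161.20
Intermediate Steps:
N = 0
E(u) = -35 + 199*u
(806*7)/E(N) = (806*7)/(-35 + 199*0) = 5642/(-35 + 0) = 5642/(-35) = 5642*(-1/35) = -806/5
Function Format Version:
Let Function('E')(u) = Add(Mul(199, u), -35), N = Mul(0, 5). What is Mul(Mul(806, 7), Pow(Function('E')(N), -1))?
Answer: Rational(-806, 5) ≈ -161.20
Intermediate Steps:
N = 0
Function('E')(u) = Add(-35, Mul(199, u))
Mul(Mul(806, 7), Pow(Function('E')(N), -1)) = Mul(Mul(806, 7), Pow(Add(-35, Mul(199, 0)), -1)) = Mul(5642, Pow(Add(-35, 0), -1)) = Mul(5642, Pow(-35, -1)) = Mul(5642, Rational(-1, 35)) = Rational(-806, 5)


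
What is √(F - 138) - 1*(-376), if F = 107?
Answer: 376 + I*√31 ≈ 376.0 + 5.5678*I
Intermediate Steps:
√(F - 138) - 1*(-376) = √(107 - 138) - 1*(-376) = √(-31) + 376 = I*√31 + 376 = 376 + I*√31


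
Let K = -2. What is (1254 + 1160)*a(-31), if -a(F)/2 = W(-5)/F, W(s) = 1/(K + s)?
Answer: -4828/217 ≈ -22.249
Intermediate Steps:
W(s) = 1/(-2 + s)
a(F) = 2/(7*F) (a(F) = -2/((-2 - 5)*F) = -2/((-7)*F) = -(-2)/(7*F) = 2/(7*F))
(1254 + 1160)*a(-31) = (1254 + 1160)*((2/7)/(-31)) = 2414*((2/7)*(-1/31)) = 2414*(-2/217) = -4828/217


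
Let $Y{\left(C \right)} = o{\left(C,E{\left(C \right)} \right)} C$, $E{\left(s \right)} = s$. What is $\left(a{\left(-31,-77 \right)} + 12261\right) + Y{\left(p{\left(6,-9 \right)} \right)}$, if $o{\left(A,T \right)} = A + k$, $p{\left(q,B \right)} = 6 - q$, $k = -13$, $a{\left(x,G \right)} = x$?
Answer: $12230$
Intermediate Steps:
$o{\left(A,T \right)} = -13 + A$ ($o{\left(A,T \right)} = A - 13 = -13 + A$)
$Y{\left(C \right)} = C \left(-13 + C\right)$ ($Y{\left(C \right)} = \left(-13 + C\right) C = C \left(-13 + C\right)$)
$\left(a{\left(-31,-77 \right)} + 12261\right) + Y{\left(p{\left(6,-9 \right)} \right)} = \left(-31 + 12261\right) + \left(6 - 6\right) \left(-13 + \left(6 - 6\right)\right) = 12230 + \left(6 - 6\right) \left(-13 + \left(6 - 6\right)\right) = 12230 + 0 \left(-13 + 0\right) = 12230 + 0 \left(-13\right) = 12230 + 0 = 12230$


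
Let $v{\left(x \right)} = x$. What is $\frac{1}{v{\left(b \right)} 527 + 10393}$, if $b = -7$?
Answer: $\frac{1}{6704} \approx 0.00014916$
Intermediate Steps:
$\frac{1}{v{\left(b \right)} 527 + 10393} = \frac{1}{\left(-7\right) 527 + 10393} = \frac{1}{-3689 + 10393} = \frac{1}{6704}$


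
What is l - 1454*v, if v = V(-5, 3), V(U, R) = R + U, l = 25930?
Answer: 28838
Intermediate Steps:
v = -2 (v = 3 - 5 = -2)
l - 1454*v = 25930 - 1454*(-2) = 25930 + 2908 = 28838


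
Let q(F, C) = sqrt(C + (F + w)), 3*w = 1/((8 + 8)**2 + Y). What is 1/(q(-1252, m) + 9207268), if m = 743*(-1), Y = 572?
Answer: 22870853712/210578079520134395 - 6*I*sqrt(341934951)/210578079520134395 ≈ 1.0861e-7 - 5.2688e-13*I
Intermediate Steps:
w = 1/2484 (w = 1/(3*((8 + 8)**2 + 572)) = 1/(3*(16**2 + 572)) = 1/(3*(256 + 572)) = (1/3)/828 = (1/3)*(1/828) = 1/2484 ≈ 0.00040258)
m = -743
q(F, C) = sqrt(1/2484 + C + F) (q(F, C) = sqrt(C + (F + 1/2484)) = sqrt(C + (1/2484 + F)) = sqrt(1/2484 + C + F))
1/(q(-1252, m) + 9207268) = 1/(sqrt(69 + 171396*(-743) + 171396*(-1252))/414 + 9207268) = 1/(sqrt(69 - 127347228 - 214587792)/414 + 9207268) = 1/(sqrt(-341934951)/414 + 9207268) = 1/((I*sqrt(341934951))/414 + 9207268) = 1/(I*sqrt(341934951)/414 + 9207268) = 1/(9207268 + I*sqrt(341934951)/414)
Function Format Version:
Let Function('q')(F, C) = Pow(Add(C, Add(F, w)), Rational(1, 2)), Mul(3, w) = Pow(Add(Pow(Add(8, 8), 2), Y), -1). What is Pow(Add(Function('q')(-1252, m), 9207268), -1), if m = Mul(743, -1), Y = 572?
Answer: Add(Rational(22870853712, 210578079520134395), Mul(Rational(-6, 210578079520134395), I, Pow(341934951, Rational(1, 2)))) ≈ Add(1.0861e-7, Mul(-5.2688e-13, I))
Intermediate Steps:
w = Rational(1, 2484) (w = Mul(Rational(1, 3), Pow(Add(Pow(Add(8, 8), 2), 572), -1)) = Mul(Rational(1, 3), Pow(Add(Pow(16, 2), 572), -1)) = Mul(Rational(1, 3), Pow(Add(256, 572), -1)) = Mul(Rational(1, 3), Pow(828, -1)) = Mul(Rational(1, 3), Rational(1, 828)) = Rational(1, 2484) ≈ 0.00040258)
m = -743
Function('q')(F, C) = Pow(Add(Rational(1, 2484), C, F), Rational(1, 2)) (Function('q')(F, C) = Pow(Add(C, Add(F, Rational(1, 2484))), Rational(1, 2)) = Pow(Add(C, Add(Rational(1, 2484), F)), Rational(1, 2)) = Pow(Add(Rational(1, 2484), C, F), Rational(1, 2)))
Pow(Add(Function('q')(-1252, m), 9207268), -1) = Pow(Add(Mul(Rational(1, 414), Pow(Add(69, Mul(171396, -743), Mul(171396, -1252)), Rational(1, 2))), 9207268), -1) = Pow(Add(Mul(Rational(1, 414), Pow(Add(69, -127347228, -214587792), Rational(1, 2))), 9207268), -1) = Pow(Add(Mul(Rational(1, 414), Pow(-341934951, Rational(1, 2))), 9207268), -1) = Pow(Add(Mul(Rational(1, 414), Mul(I, Pow(341934951, Rational(1, 2)))), 9207268), -1) = Pow(Add(Mul(Rational(1, 414), I, Pow(341934951, Rational(1, 2))), 9207268), -1) = Pow(Add(9207268, Mul(Rational(1, 414), I, Pow(341934951, Rational(1, 2)))), -1)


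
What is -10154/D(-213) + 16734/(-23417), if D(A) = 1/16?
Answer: -3804436222/23417 ≈ -1.6246e+5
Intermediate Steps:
D(A) = 1/16
-10154/D(-213) + 16734/(-23417) = -10154/1/16 + 16734/(-23417) = -10154*16 + 16734*(-1/23417) = -162464 - 16734/23417 = -3804436222/23417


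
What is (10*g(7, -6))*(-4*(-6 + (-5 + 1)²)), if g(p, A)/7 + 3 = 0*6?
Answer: 8400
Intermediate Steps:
g(p, A) = -21 (g(p, A) = -21 + 7*(0*6) = -21 + 7*0 = -21 + 0 = -21)
(10*g(7, -6))*(-4*(-6 + (-5 + 1)²)) = (10*(-21))*(-4*(-6 + (-5 + 1)²)) = -(-840)*(-6 + (-4)²) = -(-840)*(-6 + 16) = -(-840)*10 = -210*(-40) = 8400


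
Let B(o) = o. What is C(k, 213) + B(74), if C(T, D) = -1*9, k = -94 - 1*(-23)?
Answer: 65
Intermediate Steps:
k = -71 (k = -94 + 23 = -71)
C(T, D) = -9
C(k, 213) + B(74) = -9 + 74 = 65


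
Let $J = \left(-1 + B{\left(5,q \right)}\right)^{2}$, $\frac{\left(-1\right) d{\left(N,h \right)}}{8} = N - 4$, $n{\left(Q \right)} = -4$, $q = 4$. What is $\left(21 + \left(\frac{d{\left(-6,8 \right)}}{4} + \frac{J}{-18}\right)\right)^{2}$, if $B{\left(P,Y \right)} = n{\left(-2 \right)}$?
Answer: $\frac{508369}{324} \approx 1569.0$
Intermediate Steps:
$B{\left(P,Y \right)} = -4$
$d{\left(N,h \right)} = 32 - 8 N$ ($d{\left(N,h \right)} = - 8 \left(N - 4\right) = - 8 \left(-4 + N\right) = 32 - 8 N$)
$J = 25$ ($J = \left(-1 - 4\right)^{2} = \left(-5\right)^{2} = 25$)
$\left(21 + \left(\frac{d{\left(-6,8 \right)}}{4} + \frac{J}{-18}\right)\right)^{2} = \left(21 + \left(\frac{32 - -48}{4} + \frac{25}{-18}\right)\right)^{2} = \left(21 + \left(\left(32 + 48\right) \frac{1}{4} + 25 \left(- \frac{1}{18}\right)\right)\right)^{2} = \left(21 + \left(80 \cdot \frac{1}{4} - \frac{25}{18}\right)\right)^{2} = \left(21 + \left(20 - \frac{25}{18}\right)\right)^{2} = \left(21 + \frac{335}{18}\right)^{2} = \left(\frac{713}{18}\right)^{2} = \frac{508369}{324}$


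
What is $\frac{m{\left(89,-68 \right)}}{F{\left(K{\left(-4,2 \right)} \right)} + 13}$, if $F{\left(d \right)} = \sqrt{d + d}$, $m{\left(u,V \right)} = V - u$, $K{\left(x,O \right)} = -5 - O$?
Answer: $- \frac{2041}{183} + \frac{157 i \sqrt{14}}{183} \approx -11.153 + 3.2101 i$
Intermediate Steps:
$F{\left(d \right)} = \sqrt{2} \sqrt{d}$ ($F{\left(d \right)} = \sqrt{2 d} = \sqrt{2} \sqrt{d}$)
$\frac{m{\left(89,-68 \right)}}{F{\left(K{\left(-4,2 \right)} \right)} + 13} = \frac{-68 - 89}{\sqrt{2} \sqrt{-5 - 2} + 13} = - \frac{157}{\sqrt{2} \sqrt{-7} + 13} = - \frac{157}{\sqrt{2} i \sqrt{7} + 13} = - \frac{157}{i \sqrt{14} + 13} = - \frac{157}{13 + i \sqrt{14}}$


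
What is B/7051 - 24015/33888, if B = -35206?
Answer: -454130231/79648096 ≈ -5.7017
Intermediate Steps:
B/7051 - 24015/33888 = -35206/7051 - 24015/33888 = -35206*1/7051 - 24015*1/33888 = -35206/7051 - 8005/11296 = -454130231/79648096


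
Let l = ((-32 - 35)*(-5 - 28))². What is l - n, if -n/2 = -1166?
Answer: 4886189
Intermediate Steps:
n = 2332 (n = -2*(-1166) = 2332)
l = 4888521 (l = (-67*(-33))² = 2211² = 4888521)
l - n = 4888521 - 1*2332 = 4888521 - 2332 = 4886189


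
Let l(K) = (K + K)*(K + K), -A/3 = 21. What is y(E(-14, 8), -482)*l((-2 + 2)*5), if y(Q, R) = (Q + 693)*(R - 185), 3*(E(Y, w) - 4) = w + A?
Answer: 0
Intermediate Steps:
A = -63 (A = -3*21 = -63)
E(Y, w) = -17 + w/3 (E(Y, w) = 4 + (w - 63)/3 = 4 + (-63 + w)/3 = 4 + (-21 + w/3) = -17 + w/3)
y(Q, R) = (-185 + R)*(693 + Q) (y(Q, R) = (693 + Q)*(-185 + R) = (-185 + R)*(693 + Q))
l(K) = 4*K² (l(K) = (2*K)*(2*K) = 4*K²)
y(E(-14, 8), -482)*l((-2 + 2)*5) = (-128205 - 185*(-17 + (⅓)*8) + 693*(-482) + (-17 + (⅓)*8)*(-482))*(4*((-2 + 2)*5)²) = (-128205 - 185*(-17 + 8/3) - 334026 + (-17 + 8/3)*(-482))*(4*(0*5)²) = (-128205 - 185*(-43/3) - 334026 - 43/3*(-482))*(4*0²) = (-128205 + 7955/3 - 334026 + 20726/3)*(4*0) = -1358012/3*0 = 0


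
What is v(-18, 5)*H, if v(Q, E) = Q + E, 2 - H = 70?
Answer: 884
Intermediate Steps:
H = -68 (H = 2 - 1*70 = 2 - 70 = -68)
v(Q, E) = E + Q
v(-18, 5)*H = (5 - 18)*(-68) = -13*(-68) = 884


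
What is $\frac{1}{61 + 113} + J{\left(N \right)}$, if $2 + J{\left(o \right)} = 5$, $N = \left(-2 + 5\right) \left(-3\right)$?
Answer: $\frac{523}{174} \approx 3.0057$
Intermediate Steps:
$N = -9$ ($N = 3 \left(-3\right) = -9$)
$J{\left(o \right)} = 3$ ($J{\left(o \right)} = -2 + 5 = 3$)
$\frac{1}{61 + 113} + J{\left(N \right)} = \frac{1}{61 + 113} + 3 = \frac{1}{174} + 3 = \frac{523}{174}$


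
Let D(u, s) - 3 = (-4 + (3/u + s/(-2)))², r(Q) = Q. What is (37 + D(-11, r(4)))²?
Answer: 92179201/14641 ≈ 6296.0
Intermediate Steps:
D(u, s) = 3 + (-4 + 3/u - s/2)² (D(u, s) = 3 + (-4 + (3/u + s/(-2)))² = 3 + (-4 + (3/u + s*(-½)))² = 3 + (-4 + (3/u - s/2))² = 3 + (-4 + 3/u - s/2)²)
(37 + D(-11, r(4)))² = (37 + (3 + (¼)*(-6 + 8*(-11) + 4*(-11))²/(-11)²))² = (37 + (3 + (¼)*(1/121)*(-6 - 88 - 44)²))² = (37 + (3 + (¼)*(1/121)*(-138)²))² = (37 + (3 + (¼)*(1/121)*19044))² = (37 + (3 + 4761/121))² = (37 + 5124/121)² = (9601/121)² = 92179201/14641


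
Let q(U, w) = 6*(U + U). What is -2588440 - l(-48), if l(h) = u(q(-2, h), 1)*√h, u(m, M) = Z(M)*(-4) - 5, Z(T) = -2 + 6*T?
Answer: -2588440 + 84*I*√3 ≈ -2.5884e+6 + 145.49*I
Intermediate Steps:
q(U, w) = 12*U (q(U, w) = 6*(2*U) = 12*U)
u(m, M) = 3 - 24*M (u(m, M) = (-2 + 6*M)*(-4) - 5 = (8 - 24*M) - 5 = 3 - 24*M)
l(h) = -21*√h (l(h) = (3 - 24*1)*√h = (3 - 24)*√h = -21*√h)
-2588440 - l(-48) = -2588440 - (-21)*√(-48) = -2588440 - (-21)*4*I*√3 = -2588440 - (-84)*I*√3 = -2588440 + 84*I*√3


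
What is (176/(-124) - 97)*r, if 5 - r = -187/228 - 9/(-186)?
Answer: -41488515/73036 ≈ -568.06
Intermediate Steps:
r = 40795/7068 (r = 5 - (-187/228 - 9/(-186)) = 5 - (-187*1/228 - 9*(-1/186)) = 5 - (-187/228 + 3/62) = 5 - 1*(-5455/7068) = 5 + 5455/7068 = 40795/7068 ≈ 5.7718)
(176/(-124) - 97)*r = (176/(-124) - 97)*(40795/7068) = (176*(-1/124) - 97)*(40795/7068) = (-44/31 - 97)*(40795/7068) = -3051/31*40795/7068 = -41488515/73036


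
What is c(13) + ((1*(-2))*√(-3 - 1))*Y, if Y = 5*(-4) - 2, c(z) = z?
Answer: 13 + 88*I ≈ 13.0 + 88.0*I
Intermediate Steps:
Y = -22 (Y = -20 - 2 = -22)
c(13) + ((1*(-2))*√(-3 - 1))*Y = 13 + ((1*(-2))*√(-3 - 1))*(-22) = 13 - 4*I*(-22) = 13 + 88*I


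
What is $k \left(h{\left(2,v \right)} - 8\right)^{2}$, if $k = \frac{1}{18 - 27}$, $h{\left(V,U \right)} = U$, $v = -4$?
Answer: $-16$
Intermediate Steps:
$k = - \frac{1}{9}$ ($k = \frac{1}{-9} = - \frac{1}{9} \approx -0.11111$)
$k \left(h{\left(2,v \right)} - 8\right)^{2} = - \frac{\left(-4 - 8\right)^{2}}{9} = - \frac{\left(-12\right)^{2}}{9} = \left(- \frac{1}{9}\right) 144 = -16$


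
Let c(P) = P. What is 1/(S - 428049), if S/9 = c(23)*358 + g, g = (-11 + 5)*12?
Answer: -1/354591 ≈ -2.8202e-6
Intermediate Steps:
g = -72 (g = -6*12 = -72)
S = 73458 (S = 9*(23*358 - 72) = 9*(8234 - 72) = 9*8162 = 73458)
1/(S - 428049) = 1/(73458 - 428049) = 1/(-354591) = -1/354591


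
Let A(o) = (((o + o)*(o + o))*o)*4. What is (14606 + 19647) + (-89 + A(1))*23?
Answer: 32574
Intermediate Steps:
A(o) = 16*o³ (A(o) = (((2*o)*(2*o))*o)*4 = ((4*o²)*o)*4 = (4*o³)*4 = 16*o³)
(14606 + 19647) + (-89 + A(1))*23 = (14606 + 19647) + (-89 + 16*1³)*23 = 34253 + (-89 + 16*1)*23 = 34253 + (-89 + 16)*23 = 34253 - 73*23 = 34253 - 1679 = 32574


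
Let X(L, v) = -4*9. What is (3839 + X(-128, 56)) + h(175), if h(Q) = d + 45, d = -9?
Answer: 3839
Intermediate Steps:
X(L, v) = -36
h(Q) = 36 (h(Q) = -9 + 45 = 36)
(3839 + X(-128, 56)) + h(175) = (3839 - 36) + 36 = 3803 + 36 = 3839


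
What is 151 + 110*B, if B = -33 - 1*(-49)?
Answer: 1911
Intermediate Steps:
B = 16 (B = -33 + 49 = 16)
151 + 110*B = 151 + 110*16 = 151 + 1760 = 1911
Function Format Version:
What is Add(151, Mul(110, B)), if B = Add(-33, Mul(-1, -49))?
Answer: 1911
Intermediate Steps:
B = 16 (B = Add(-33, 49) = 16)
Add(151, Mul(110, B)) = Add(151, Mul(110, 16)) = Add(151, 1760) = 1911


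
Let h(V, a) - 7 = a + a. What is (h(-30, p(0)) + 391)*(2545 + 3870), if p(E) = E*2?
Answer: 2553170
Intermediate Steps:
p(E) = 2*E
h(V, a) = 7 + 2*a (h(V, a) = 7 + (a + a) = 7 + 2*a)
(h(-30, p(0)) + 391)*(2545 + 3870) = ((7 + 2*(2*0)) + 391)*(2545 + 3870) = ((7 + 2*0) + 391)*6415 = ((7 + 0) + 391)*6415 = (7 + 391)*6415 = 398*6415 = 2553170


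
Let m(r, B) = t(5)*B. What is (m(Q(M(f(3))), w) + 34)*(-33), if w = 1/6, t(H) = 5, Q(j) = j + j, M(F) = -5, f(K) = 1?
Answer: -2299/2 ≈ -1149.5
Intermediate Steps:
Q(j) = 2*j
w = ⅙ ≈ 0.16667
m(r, B) = 5*B
(m(Q(M(f(3))), w) + 34)*(-33) = (5*(⅙) + 34)*(-33) = (⅚ + 34)*(-33) = (209/6)*(-33) = -2299/2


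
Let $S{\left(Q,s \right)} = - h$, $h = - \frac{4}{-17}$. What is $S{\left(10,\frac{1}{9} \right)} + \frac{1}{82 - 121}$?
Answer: $- \frac{173}{663} \approx -0.26094$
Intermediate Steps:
$h = \frac{4}{17}$ ($h = \left(-4\right) \left(- \frac{1}{17}\right) = \frac{4}{17} \approx 0.23529$)
$S{\left(Q,s \right)} = - \frac{4}{17}$ ($S{\left(Q,s \right)} = \left(-1\right) \frac{4}{17} = - \frac{4}{17}$)
$S{\left(10,\frac{1}{9} \right)} + \frac{1}{82 - 121} = - \frac{4}{17} + \frac{1}{82 - 121} = - \frac{4}{17} + \frac{1}{-39} = - \frac{4}{17} - \frac{1}{39} = - \frac{173}{663}$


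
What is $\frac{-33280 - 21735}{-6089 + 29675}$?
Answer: $- \frac{55015}{23586} \approx -2.3325$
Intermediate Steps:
$\frac{-33280 - 21735}{-6089 + 29675} = \frac{-33280 - 21735}{23586} = \left(-33280 - 21735\right) \frac{1}{23586} = \left(-55015\right) \frac{1}{23586} = - \frac{55015}{23586}$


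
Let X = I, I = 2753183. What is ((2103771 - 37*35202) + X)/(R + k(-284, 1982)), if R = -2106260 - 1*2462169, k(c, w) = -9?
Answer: -1777240/2284219 ≈ -0.77805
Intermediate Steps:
R = -4568429 (R = -2106260 - 2462169 = -4568429)
X = 2753183
((2103771 - 37*35202) + X)/(R + k(-284, 1982)) = ((2103771 - 37*35202) + 2753183)/(-4568429 - 9) = ((2103771 - 1*1302474) + 2753183)/(-4568438) = ((2103771 - 1302474) + 2753183)*(-1/4568438) = (801297 + 2753183)*(-1/4568438) = 3554480*(-1/4568438) = -1777240/2284219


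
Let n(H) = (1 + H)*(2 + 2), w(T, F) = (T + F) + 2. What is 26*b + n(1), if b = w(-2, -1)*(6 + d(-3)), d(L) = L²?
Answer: -382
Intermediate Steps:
w(T, F) = 2 + F + T (w(T, F) = (F + T) + 2 = 2 + F + T)
n(H) = 4 + 4*H (n(H) = (1 + H)*4 = 4 + 4*H)
b = -15 (b = (2 - 1 - 2)*(6 + (-3)²) = -(6 + 9) = -1*15 = -15)
26*b + n(1) = 26*(-15) + (4 + 4*1) = -390 + (4 + 4) = -390 + 8 = -382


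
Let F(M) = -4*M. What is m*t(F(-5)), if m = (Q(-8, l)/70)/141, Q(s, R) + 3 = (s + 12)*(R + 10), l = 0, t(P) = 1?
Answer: 37/9870 ≈ 0.0037487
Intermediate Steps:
Q(s, R) = -3 + (10 + R)*(12 + s) (Q(s, R) = -3 + (s + 12)*(R + 10) = -3 + (12 + s)*(10 + R) = -3 + (10 + R)*(12 + s))
m = 37/9870 (m = ((117 + 10*(-8) + 12*0 + 0*(-8))/70)/141 = ((117 - 80 + 0 + 0)*(1/70))*(1/141) = (37*(1/70))*(1/141) = (37/70)*(1/141) = 37/9870 ≈ 0.0037487)
m*t(F(-5)) = (37/9870)*1 = 37/9870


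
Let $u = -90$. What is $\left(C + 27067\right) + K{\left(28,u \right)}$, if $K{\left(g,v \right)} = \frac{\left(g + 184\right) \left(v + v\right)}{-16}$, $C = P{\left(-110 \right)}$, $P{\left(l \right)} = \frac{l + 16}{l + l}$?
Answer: $\frac{3239767}{110} \approx 29452.0$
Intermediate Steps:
$P{\left(l \right)} = \frac{16 + l}{2 l}$
$C = \frac{47}{110}$ ($C = \frac{16 - 110}{2 \left(-110\right)} = \frac{1}{2} \left(- \frac{1}{110}\right) \left(-94\right) = \frac{47}{110} \approx 0.42727$)
$K{\left(g,v \right)} = - \frac{v \left(184 + g\right)}{8}$ ($K{\left(g,v \right)} = \left(184 + g\right) 2 v \left(- \frac{1}{16}\right) = 2 v \left(184 + g\right) \left(- \frac{1}{16}\right) = - \frac{v \left(184 + g\right)}{8}$)
$\left(C + 27067\right) + K{\left(28,u \right)} = \left(\frac{47}{110} + 27067\right) - - \frac{45 \left(184 + 28\right)}{4} = \frac{2977417}{110} - \left(- \frac{45}{4}\right) 212 = \frac{2977417}{110} + 2385 = \frac{3239767}{110}$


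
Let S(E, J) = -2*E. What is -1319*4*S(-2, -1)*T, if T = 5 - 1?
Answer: -84416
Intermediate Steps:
T = 4
-1319*4*S(-2, -1)*T = -1319*4*(-2*(-2))*4 = -1319*4*4*4 = -21104*4 = -1319*64 = -84416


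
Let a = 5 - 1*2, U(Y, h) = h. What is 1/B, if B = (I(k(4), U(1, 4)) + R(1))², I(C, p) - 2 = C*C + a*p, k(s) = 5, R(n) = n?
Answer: 1/1600 ≈ 0.00062500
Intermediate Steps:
a = 3 (a = 5 - 2 = 3)
I(C, p) = 2 + C² + 3*p (I(C, p) = 2 + (C*C + 3*p) = 2 + (C² + 3*p) = 2 + C² + 3*p)
B = 1600 (B = ((2 + 5² + 3*4) + 1)² = ((2 + 25 + 12) + 1)² = (39 + 1)² = 40² = 1600)
1/B = 1/1600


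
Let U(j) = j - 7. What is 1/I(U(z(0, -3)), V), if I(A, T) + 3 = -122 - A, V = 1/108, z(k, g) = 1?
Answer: -1/119 ≈ -0.0084034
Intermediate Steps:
U(j) = -7 + j
V = 1/108 ≈ 0.0092593
I(A, T) = -125 - A (I(A, T) = -3 + (-122 - A) = -125 - A)
1/I(U(z(0, -3)), V) = 1/(-125 - (-7 + 1)) = 1/(-125 - 1*(-6)) = 1/(-125 + 6) = 1/(-119) = -1/119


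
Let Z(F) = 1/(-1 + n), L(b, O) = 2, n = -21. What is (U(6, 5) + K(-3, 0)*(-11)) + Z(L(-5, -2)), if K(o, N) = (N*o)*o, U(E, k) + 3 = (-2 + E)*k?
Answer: 373/22 ≈ 16.955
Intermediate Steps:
U(E, k) = -3 + k*(-2 + E) (U(E, k) = -3 + (-2 + E)*k = -3 + k*(-2 + E))
Z(F) = -1/22 (Z(F) = 1/(-1 - 21) = 1/(-22) = -1/22)
K(o, N) = N*o²
(U(6, 5) + K(-3, 0)*(-11)) + Z(L(-5, -2)) = ((-3 - 2*5 + 6*5) + (0*(-3)²)*(-11)) - 1/22 = ((-3 - 10 + 30) + (0*9)*(-11)) - 1/22 = (17 + 0*(-11)) - 1/22 = (17 + 0) - 1/22 = 17 - 1/22 = 373/22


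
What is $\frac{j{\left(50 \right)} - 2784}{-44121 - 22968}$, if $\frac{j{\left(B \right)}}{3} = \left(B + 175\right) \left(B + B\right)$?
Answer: $- \frac{21572}{22363} \approx -0.96463$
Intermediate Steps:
$j{\left(B \right)} = 6 B \left(175 + B\right)$ ($j{\left(B \right)} = 3 \left(B + 175\right) \left(B + B\right) = 3 \left(175 + B\right) 2 B = 3 \cdot 2 B \left(175 + B\right) = 6 B \left(175 + B\right)$)
$\frac{j{\left(50 \right)} - 2784}{-44121 - 22968} = \frac{6 \cdot 50 \left(175 + 50\right) - 2784}{-44121 - 22968} = \frac{6 \cdot 50 \cdot 225 - 2784}{-67089} = \left(67500 - 2784\right) \left(- \frac{1}{67089}\right) = 64716 \left(- \frac{1}{67089}\right) = - \frac{21572}{22363}$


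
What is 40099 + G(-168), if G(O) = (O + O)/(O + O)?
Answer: 40100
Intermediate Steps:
G(O) = 1 (G(O) = (2*O)/((2*O)) = (2*O)*(1/(2*O)) = 1)
40099 + G(-168) = 40099 + 1 = 40100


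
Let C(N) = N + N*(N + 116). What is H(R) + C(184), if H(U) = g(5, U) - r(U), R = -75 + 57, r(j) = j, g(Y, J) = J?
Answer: 55384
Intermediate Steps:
R = -18
C(N) = N + N*(116 + N)
H(U) = 0 (H(U) = U - U = 0)
H(R) + C(184) = 0 + 184*(117 + 184) = 0 + 184*301 = 0 + 55384 = 55384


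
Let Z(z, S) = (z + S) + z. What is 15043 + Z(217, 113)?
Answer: 15590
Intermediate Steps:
Z(z, S) = S + 2*z (Z(z, S) = (S + z) + z = S + 2*z)
15043 + Z(217, 113) = 15043 + (113 + 2*217) = 15043 + (113 + 434) = 15043 + 547 = 15590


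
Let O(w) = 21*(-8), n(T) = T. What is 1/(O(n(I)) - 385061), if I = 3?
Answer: -1/385229 ≈ -2.5959e-6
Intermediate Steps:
O(w) = -168
1/(O(n(I)) - 385061) = 1/(-168 - 385061) = 1/(-385229) = -1/385229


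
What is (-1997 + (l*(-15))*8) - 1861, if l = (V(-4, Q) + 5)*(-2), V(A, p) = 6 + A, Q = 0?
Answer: -2178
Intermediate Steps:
l = -14 (l = ((6 - 4) + 5)*(-2) = (2 + 5)*(-2) = 7*(-2) = -14)
(-1997 + (l*(-15))*8) - 1861 = (-1997 - 14*(-15)*8) - 1861 = (-1997 + 210*8) - 1861 = (-1997 + 1680) - 1861 = -317 - 1861 = -2178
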